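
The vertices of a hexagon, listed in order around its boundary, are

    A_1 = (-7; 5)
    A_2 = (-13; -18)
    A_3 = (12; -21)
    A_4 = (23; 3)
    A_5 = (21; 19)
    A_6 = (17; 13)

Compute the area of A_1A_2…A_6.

849.5

Apply Gauss's area formula: 2A = Σ (x_i·y_{i+1} − x_{i+1}·y_i), indices taken mod 6.
Σ = (191) + (489) + (519) + (374) + (-50) + (176) = 1699
Area = |Σ|/2 = 849.5.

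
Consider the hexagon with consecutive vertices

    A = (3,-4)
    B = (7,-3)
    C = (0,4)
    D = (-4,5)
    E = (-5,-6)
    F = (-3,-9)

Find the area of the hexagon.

89

A→B: (3)(-3) − (7)(-4) = 19
B→C: (7)(4) − (0)(-3) = 28
C→D: (0)(5) − (-4)(4) = 16
D→E: (-4)(-6) − (-5)(5) = 49
E→F: (-5)(-9) − (-3)(-6) = 27
F→A: (-3)(-4) − (3)(-9) = 39
Σ = 178
Area = |Σ|/2 = 89.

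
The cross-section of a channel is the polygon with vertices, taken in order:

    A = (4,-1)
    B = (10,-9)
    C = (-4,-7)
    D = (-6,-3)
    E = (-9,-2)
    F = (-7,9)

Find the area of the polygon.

150.5

Apply the shoelace formula: 2A = Σ (x_i·y_{i+1} − x_{i+1}·y_i), indices taken mod 6.
Σ = (-26) + (-106) + (-30) + (-15) + (-95) + (-29) = -301
Area = |Σ|/2 = 150.5.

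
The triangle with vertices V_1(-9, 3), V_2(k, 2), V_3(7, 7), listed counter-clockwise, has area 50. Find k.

The doubled signed area Σ (x_i y_{i+1} − x_{i+1} y_i) is linear in k.
With k=0 it equals 52; the coefficient of k is 4 (from the two edges through V_2).
So 4·k + 52 = 2·50 = 100 ⇒ k = 12.

12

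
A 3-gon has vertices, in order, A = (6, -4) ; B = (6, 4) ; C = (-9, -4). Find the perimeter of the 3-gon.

|AB| = √((0)² + (8)²) = √64 = 8
|BC| = √((-15)² + (-8)²) = √289 = 17
|CA| = √((15)² + (0)²) = √225 = 15
Perimeter = 8 + 17 + 15 = 40.

40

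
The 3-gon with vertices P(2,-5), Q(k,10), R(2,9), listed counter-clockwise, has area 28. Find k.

6

The doubled signed area Σ (x_i y_{i+1} − x_{i+1} y_i) is linear in k.
With k=0 it equals -28; the coefficient of k is 14 (from the two edges through Q).
So 14·k + -28 = 2·28 = 56 ⇒ k = 6.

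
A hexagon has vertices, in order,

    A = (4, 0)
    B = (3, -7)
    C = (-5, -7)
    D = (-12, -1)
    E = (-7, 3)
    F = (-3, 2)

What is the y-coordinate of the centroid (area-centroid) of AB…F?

Apply the surveyor's formula. First the cross-terms c_i = x_i·y_{i+1} − x_{i+1}·y_i:
  -28, -56, -79, -43, -5, -8  ⇒  2A = -219, A = -109.5.
Then Σ (y_i + y_{i+1})·c_i = 1485, so ȳ = 1485 / (6·(-109.5)) = -165/73.

-165/73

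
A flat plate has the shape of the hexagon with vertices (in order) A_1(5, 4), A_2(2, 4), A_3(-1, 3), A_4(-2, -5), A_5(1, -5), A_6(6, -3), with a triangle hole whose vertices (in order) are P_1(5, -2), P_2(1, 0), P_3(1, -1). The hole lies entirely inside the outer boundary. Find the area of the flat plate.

55

Outer boundary:
Apply the surveyor's formula: 2A = Σ (x_i·y_{i+1} − x_{i+1}·y_i), indices taken mod 6.
Σ = (12) + (10) + (11) + (15) + (27) + (39) = 114
Area = |Σ|/2 = 57.
Hole:
Apply the surveyor's formula: 2A = Σ (x_i·y_{i+1} − x_{i+1}·y_i), indices taken mod 3.
Σ = (2) + (-1) + (3) = 4
Area = |Σ|/2 = 2.
Net area = 57 − 2 = 55.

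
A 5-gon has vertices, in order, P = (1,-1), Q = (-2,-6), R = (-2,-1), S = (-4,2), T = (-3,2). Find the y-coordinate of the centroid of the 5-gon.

-37/27

Apply the shoelace (surveyor's) formula. First the cross-terms c_i = x_i·y_{i+1} − x_{i+1}·y_i:
  -8, -10, -8, -2, 1  ⇒  2A = -27, A = -13.5.
Then Σ (y_i + y_{i+1})·c_i = 111, so ȳ = 111 / (6·(-13.5)) = -37/27.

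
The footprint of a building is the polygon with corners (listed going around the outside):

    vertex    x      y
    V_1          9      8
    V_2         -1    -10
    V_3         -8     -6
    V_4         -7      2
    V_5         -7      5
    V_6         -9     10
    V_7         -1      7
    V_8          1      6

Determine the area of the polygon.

Apply the shoelace formula: 2A = Σ (x_i·y_{i+1} − x_{i+1}·y_i), indices taken mod 8.
V_1→V_2: (9)(-10) − (-1)(8) = -82
V_2→V_3: (-1)(-6) − (-8)(-10) = -74
V_3→V_4: (-8)(2) − (-7)(-6) = -58
V_4→V_5: (-7)(5) − (-7)(2) = -21
V_5→V_6: (-7)(10) − (-9)(5) = -25
V_6→V_7: (-9)(7) − (-1)(10) = -53
V_7→V_8: (-1)(6) − (1)(7) = -13
V_8→V_1: (1)(8) − (9)(6) = -46
Σ = -372
Area = |Σ|/2 = 186.

186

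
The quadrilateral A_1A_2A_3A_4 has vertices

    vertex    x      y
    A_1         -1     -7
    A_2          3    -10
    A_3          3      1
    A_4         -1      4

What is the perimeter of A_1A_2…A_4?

|A_1A_2| = √((4)² + (-3)²) = √25 = 5
|A_2A_3| = √((0)² + (11)²) = √121 = 11
|A_3A_4| = √((-4)² + (3)²) = √25 = 5
|A_4A_1| = √((0)² + (-11)²) = √121 = 11
Perimeter = 5 + 11 + 5 + 11 = 32.

32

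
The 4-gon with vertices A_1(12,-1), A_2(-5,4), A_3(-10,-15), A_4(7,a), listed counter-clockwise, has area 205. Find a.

-7

Write out the shoelace sum; only the two edges meeting at A_4 involve a:
2·Area = [((-10)·a − 7·(-15)) + (7·(-1) − 12·a)] + 158
       = -22·a + 256 = 410
⇒ a = -7.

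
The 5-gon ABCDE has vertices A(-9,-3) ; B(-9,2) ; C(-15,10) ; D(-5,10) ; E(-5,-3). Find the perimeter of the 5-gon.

42

|AB| = √((0)² + (5)²) = √25 = 5
|BC| = √((-6)² + (8)²) = √100 = 10
|CD| = √((10)² + (0)²) = √100 = 10
|DE| = √((0)² + (-13)²) = √169 = 13
|EA| = √((-4)² + (0)²) = √16 = 4
Perimeter = 5 + 10 + 10 + 13 + 4 = 42.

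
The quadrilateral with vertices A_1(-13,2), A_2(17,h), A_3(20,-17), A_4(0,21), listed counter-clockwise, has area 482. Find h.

-18

Write out the shoelace sum; only the two edges meeting at A_2 involve h:
2·Area = [((-13)·h − 17·2) + (17·(-17) − 20·h)] + 693
       = -33·h + 370 = 964
⇒ h = -18.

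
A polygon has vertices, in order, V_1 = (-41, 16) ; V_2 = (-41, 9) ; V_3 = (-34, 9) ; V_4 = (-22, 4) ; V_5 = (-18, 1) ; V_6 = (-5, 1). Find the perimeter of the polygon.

|V_1V_2| = √((0)² + (-7)²) = √49 = 7
|V_2V_3| = √((7)² + (0)²) = √49 = 7
|V_3V_4| = √((12)² + (-5)²) = √169 = 13
|V_4V_5| = √((4)² + (-3)²) = √25 = 5
|V_5V_6| = √((13)² + (0)²) = √169 = 13
|V_6V_1| = √((-36)² + (15)²) = √1521 = 39
Perimeter = 7 + 7 + 13 + 5 + 13 + 39 = 84.

84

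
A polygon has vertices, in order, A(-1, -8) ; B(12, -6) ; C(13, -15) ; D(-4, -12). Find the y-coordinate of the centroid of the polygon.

-439/42

Apply Gauss's area formula. First the cross-terms c_i = x_i·y_{i+1} − x_{i+1}·y_i:
  102, -102, -216, 20  ⇒  2A = -196, A = -98.
Then Σ (y_i + y_{i+1})·c_i = 6146, so ȳ = 6146 / (6·(-98)) = -439/42.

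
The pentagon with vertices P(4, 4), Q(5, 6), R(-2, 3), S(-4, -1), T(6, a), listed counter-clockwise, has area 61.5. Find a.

-6

Write out the shoelace sum; only the two edges meeting at T involve a:
2·Area = [((-4)·a − 6·(-1)) + (6·4 − 4·a)] + 45
       = -8·a + 75 = 123
⇒ a = -6.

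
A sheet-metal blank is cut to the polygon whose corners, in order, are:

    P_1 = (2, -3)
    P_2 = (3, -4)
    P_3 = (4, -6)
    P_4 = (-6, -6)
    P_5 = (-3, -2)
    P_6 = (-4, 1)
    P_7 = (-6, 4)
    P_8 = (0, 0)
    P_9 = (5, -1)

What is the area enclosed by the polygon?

50.5

Apply the shoelace (surveyor's) formula: 2A = Σ (x_i·y_{i+1} − x_{i+1}·y_i), indices taken mod 9.
P_1→P_2: (2)(-4) − (3)(-3) = 1
P_2→P_3: (3)(-6) − (4)(-4) = -2
P_3→P_4: (4)(-6) − (-6)(-6) = -60
P_4→P_5: (-6)(-2) − (-3)(-6) = -6
P_5→P_6: (-3)(1) − (-4)(-2) = -11
P_6→P_7: (-4)(4) − (-6)(1) = -10
P_7→P_8: (-6)(0) − (0)(4) = 0
P_8→P_9: (0)(-1) − (5)(0) = 0
P_9→P_1: (5)(-3) − (2)(-1) = -13
Σ = -101
Area = |Σ|/2 = 50.5.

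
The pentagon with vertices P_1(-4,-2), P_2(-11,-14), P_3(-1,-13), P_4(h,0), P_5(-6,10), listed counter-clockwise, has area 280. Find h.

15

Write out the shoelace sum; only the two edges meeting at P_4 involve h:
2·Area = [((-1)·0 − h·(-13)) + (h·10 − (-6)·0)] + 215
       = 23·h + 215 = 560
⇒ h = 15.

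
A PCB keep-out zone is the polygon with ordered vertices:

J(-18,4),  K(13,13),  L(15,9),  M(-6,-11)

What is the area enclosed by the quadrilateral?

348.5

Σ = (-286) + (-78) + (-111) + (-222) = -697
Area = |Σ|/2 = 348.5.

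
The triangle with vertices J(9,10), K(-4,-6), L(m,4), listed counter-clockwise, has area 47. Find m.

10

Write out the shoelace sum; only the two edges meeting at L involve m:
2·Area = [((-4)·4 − m·(-6)) + (m·10 − 9·4)] + -14
       = 16·m + -66 = 94
⇒ m = 10.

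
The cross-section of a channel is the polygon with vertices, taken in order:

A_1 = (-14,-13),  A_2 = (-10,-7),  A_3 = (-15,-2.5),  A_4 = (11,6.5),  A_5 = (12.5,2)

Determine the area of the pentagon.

187.875

Apply Gauss's area formula: 2A = Σ (x_i·y_{i+1} − x_{i+1}·y_i), indices taken mod 5.
A_1→A_2: (-14)(-7) − (-10)(-13) = -32
A_2→A_3: (-10)(-2.5) − (-15)(-7) = -80
A_3→A_4: (-15)(6.5) − (11)(-2.5) = -70
A_4→A_5: (11)(2) − (12.5)(6.5) = -59.25
A_5→A_1: (12.5)(-13) − (-14)(2) = -134.5
Σ = -375.75
Area = |Σ|/2 = 187.875.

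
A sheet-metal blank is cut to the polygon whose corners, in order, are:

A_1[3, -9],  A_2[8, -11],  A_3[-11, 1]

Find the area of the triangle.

Σ = (39) + (-113) + (96) = 22
Area = |Σ|/2 = 11.

11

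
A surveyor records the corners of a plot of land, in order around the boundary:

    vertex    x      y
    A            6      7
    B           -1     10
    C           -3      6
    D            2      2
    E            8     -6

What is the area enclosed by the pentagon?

68.5

Apply the shoelace formula: 2A = Σ (x_i·y_{i+1} − x_{i+1}·y_i), indices taken mod 5.
Σ = (67) + (24) + (-18) + (-28) + (92) = 137
Area = |Σ|/2 = 68.5.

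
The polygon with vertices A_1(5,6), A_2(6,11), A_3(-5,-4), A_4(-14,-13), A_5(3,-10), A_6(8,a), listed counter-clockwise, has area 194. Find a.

-11

Write out the shoelace sum; only the two edges meeting at A_6 involve a:
2·Area = [(3·a − 8·(-10)) + (8·6 − 5·a)] + 238
       = -2·a + 366 = 388
⇒ a = -11.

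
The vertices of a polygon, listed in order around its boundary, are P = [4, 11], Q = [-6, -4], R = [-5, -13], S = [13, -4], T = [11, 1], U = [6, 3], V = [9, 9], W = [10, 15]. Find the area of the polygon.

P→Q: (4)(-4) − (-6)(11) = 50
Q→R: (-6)(-13) − (-5)(-4) = 58
R→S: (-5)(-4) − (13)(-13) = 189
S→T: (13)(1) − (11)(-4) = 57
T→U: (11)(3) − (6)(1) = 27
U→V: (6)(9) − (9)(3) = 27
V→W: (9)(15) − (10)(9) = 45
W→P: (10)(11) − (4)(15) = 50
Σ = 503
Area = |Σ|/2 = 251.5.

251.5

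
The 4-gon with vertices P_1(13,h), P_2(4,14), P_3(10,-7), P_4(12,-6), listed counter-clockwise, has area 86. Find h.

7

Write out the shoelace sum; only the two edges meeting at P_1 involve h:
2·Area = [(12·h − 13·(-6)) + (13·14 − 4·h)] + -144
       = 8·h + 116 = 172
⇒ h = 7.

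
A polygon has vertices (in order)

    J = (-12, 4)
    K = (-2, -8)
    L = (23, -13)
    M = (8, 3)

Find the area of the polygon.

Σ = (104) + (210) + (173) + (68) = 555
Area = |Σ|/2 = 277.5.

277.5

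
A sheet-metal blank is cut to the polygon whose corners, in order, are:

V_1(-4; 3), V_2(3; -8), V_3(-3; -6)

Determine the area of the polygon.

Apply the shoelace (surveyor's) formula: 2A = Σ (x_i·y_{i+1} − x_{i+1}·y_i), indices taken mod 3.
Σ = (23) + (-42) + (-33) = -52
Area = |Σ|/2 = 26.

26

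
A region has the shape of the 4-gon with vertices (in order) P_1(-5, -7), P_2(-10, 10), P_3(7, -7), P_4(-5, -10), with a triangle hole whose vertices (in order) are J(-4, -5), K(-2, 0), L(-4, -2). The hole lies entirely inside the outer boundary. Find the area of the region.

Outer boundary:
Apply the surveyor's formula: 2A = Σ (x_i·y_{i+1} − x_{i+1}·y_i), indices taken mod 4.
Σ = (-120) + (0) + (-105) + (-15) = -240
Area = |Σ|/2 = 120.
Hole:
Apply the shoelace formula: 2A = Σ (x_i·y_{i+1} − x_{i+1}·y_i), indices taken mod 3.
Σ = (-10) + (4) + (12) = 6
Area = |Σ|/2 = 3.
Net area = 120 − 3 = 117.

117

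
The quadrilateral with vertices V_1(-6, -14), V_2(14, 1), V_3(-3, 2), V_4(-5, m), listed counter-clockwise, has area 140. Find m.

The doubled signed area Σ (x_i y_{i+1} − x_{i+1} y_i) is linear in m.
With m=0 it equals 301; the coefficient of m is 3 (from the two edges through V_4).
So 3·m + 301 = 2·140 = 280 ⇒ m = -7.

-7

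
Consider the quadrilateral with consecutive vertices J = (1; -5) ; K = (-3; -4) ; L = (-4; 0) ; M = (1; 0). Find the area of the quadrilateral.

20

Apply the shoelace formula: 2A = Σ (x_i·y_{i+1} − x_{i+1}·y_i), indices taken mod 4.
J→K: (1)(-4) − (-3)(-5) = -19
K→L: (-3)(0) − (-4)(-4) = -16
L→M: (-4)(0) − (1)(0) = 0
M→J: (1)(-5) − (1)(0) = -5
Σ = -40
Area = |Σ|/2 = 20.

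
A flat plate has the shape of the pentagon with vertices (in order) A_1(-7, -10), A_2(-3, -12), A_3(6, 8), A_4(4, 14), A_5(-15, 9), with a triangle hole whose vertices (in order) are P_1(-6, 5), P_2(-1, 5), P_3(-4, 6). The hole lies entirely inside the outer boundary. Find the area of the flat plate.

Outer boundary:
Σ = (54) + (48) + (52) + (246) + (213) = 613
Area = |Σ|/2 = 306.5.
Hole:
Σ = (-25) + (14) + (16) = 5
Area = |Σ|/2 = 2.5.
Net area = 306.5 − 2.5 = 304.

304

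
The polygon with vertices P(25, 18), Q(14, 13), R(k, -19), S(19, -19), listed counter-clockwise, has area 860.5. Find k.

Write out the shoelace sum; only the two edges meeting at R involve k:
2·Area = [(14·(-19) − k·13) + (k·(-19) − 19·(-19))] + 890
       = -32·k + 985 = 1721
⇒ k = -23.

-23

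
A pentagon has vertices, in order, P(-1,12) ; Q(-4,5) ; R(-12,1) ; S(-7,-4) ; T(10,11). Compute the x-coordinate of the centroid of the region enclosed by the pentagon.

-136/93

Apply Gauss's area formula. First the cross-terms c_i = x_i·y_{i+1} − x_{i+1}·y_i:
  43, 56, 55, -37, 131  ⇒  2A = 248, A = 124.
Then Σ (x_i + x_{i+1})·c_i = -1088, so x̄ = -1088 / (6·124) = -136/93.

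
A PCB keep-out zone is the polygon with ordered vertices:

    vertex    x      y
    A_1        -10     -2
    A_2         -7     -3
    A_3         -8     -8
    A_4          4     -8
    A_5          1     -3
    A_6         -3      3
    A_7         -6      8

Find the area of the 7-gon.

110

Apply the shoelace formula: 2A = Σ (x_i·y_{i+1} − x_{i+1}·y_i), indices taken mod 7.
A_1→A_2: (-10)(-3) − (-7)(-2) = 16
A_2→A_3: (-7)(-8) − (-8)(-3) = 32
A_3→A_4: (-8)(-8) − (4)(-8) = 96
A_4→A_5: (4)(-3) − (1)(-8) = -4
A_5→A_6: (1)(3) − (-3)(-3) = -6
A_6→A_7: (-3)(8) − (-6)(3) = -6
A_7→A_1: (-6)(-2) − (-10)(8) = 92
Σ = 220
Area = |Σ|/2 = 110.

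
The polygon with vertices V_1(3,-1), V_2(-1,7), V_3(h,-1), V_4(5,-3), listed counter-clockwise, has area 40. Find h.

-5

The doubled signed area Σ (x_i y_{i+1} − x_{i+1} y_i) is linear in h.
With h=0 it equals 30; the coefficient of h is -10 (from the two edges through V_3).
So -10·h + 30 = 2·40 = 80 ⇒ h = -5.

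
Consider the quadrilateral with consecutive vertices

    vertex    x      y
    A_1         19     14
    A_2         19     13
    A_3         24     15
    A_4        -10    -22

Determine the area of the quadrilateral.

73

A_1→A_2: (19)(13) − (19)(14) = -19
A_2→A_3: (19)(15) − (24)(13) = -27
A_3→A_4: (24)(-22) − (-10)(15) = -378
A_4→A_1: (-10)(14) − (19)(-22) = 278
Σ = -146
Area = |Σ|/2 = 73.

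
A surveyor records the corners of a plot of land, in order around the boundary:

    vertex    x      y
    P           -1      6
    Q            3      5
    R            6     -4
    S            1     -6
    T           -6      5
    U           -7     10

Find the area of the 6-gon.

Apply the shoelace formula: 2A = Σ (x_i·y_{i+1} − x_{i+1}·y_i), indices taken mod 6.
P→Q: (-1)(5) − (3)(6) = -23
Q→R: (3)(-4) − (6)(5) = -42
R→S: (6)(-6) − (1)(-4) = -32
S→T: (1)(5) − (-6)(-6) = -31
T→U: (-6)(10) − (-7)(5) = -25
U→P: (-7)(6) − (-1)(10) = -32
Σ = -185
Area = |Σ|/2 = 92.5.

92.5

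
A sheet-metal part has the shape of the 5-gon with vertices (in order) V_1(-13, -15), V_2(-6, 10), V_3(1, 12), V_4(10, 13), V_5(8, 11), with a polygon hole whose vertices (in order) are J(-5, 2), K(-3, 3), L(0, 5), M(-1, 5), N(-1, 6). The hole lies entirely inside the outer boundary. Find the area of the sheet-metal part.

186

Outer boundary:
V_1→V_2: (-13)(10) − (-6)(-15) = -220
V_2→V_3: (-6)(12) − (1)(10) = -82
V_3→V_4: (1)(13) − (10)(12) = -107
V_4→V_5: (10)(11) − (8)(13) = 6
V_5→V_1: (8)(-15) − (-13)(11) = 23
Σ = -380
Area = |Σ|/2 = 190.
Hole:
Σ = (-9) + (-15) + (5) + (-1) + (28) = 8
Area = |Σ|/2 = 4.
Net area = 190 − 4 = 186.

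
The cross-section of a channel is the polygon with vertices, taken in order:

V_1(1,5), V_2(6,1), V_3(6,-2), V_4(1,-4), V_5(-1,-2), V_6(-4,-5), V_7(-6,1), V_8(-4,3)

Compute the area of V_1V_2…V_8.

74.5

Apply the surveyor's formula: 2A = Σ (x_i·y_{i+1} − x_{i+1}·y_i), indices taken mod 8.
Σ = (-29) + (-18) + (-22) + (-6) + (-3) + (-34) + (-14) + (-23) = -149
Area = |Σ|/2 = 74.5.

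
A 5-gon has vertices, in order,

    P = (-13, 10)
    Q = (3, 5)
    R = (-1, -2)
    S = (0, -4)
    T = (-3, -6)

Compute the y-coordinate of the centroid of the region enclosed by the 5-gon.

Apply the shoelace (surveyor's) formula. First the cross-terms c_i = x_i·y_{i+1} − x_{i+1}·y_i:
  -95, -1, 4, -12, -108  ⇒  2A = -212, A = -106.
Then Σ (y_i + y_{i+1})·c_i = -1764, so ȳ = -1764 / (6·(-106)) = 147/53.

147/53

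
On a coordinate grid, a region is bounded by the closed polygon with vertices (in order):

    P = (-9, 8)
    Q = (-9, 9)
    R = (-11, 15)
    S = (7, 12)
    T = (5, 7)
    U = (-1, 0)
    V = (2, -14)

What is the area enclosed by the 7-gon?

191

Apply Gauss's area formula: 2A = Σ (x_i·y_{i+1} − x_{i+1}·y_i), indices taken mod 7.
Σ = (-9) + (-36) + (-237) + (-11) + (7) + (14) + (-110) = -382
Area = |Σ|/2 = 191.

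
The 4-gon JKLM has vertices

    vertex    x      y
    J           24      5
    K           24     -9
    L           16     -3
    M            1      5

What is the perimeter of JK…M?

64

|JK| = √((0)² + (-14)²) = √196 = 14
|KL| = √((-8)² + (6)²) = √100 = 10
|LM| = √((-15)² + (8)²) = √289 = 17
|MJ| = √((23)² + (0)²) = √529 = 23
Perimeter = 14 + 10 + 17 + 23 = 64.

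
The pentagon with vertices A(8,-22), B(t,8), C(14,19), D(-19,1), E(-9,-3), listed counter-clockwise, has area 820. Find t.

The doubled signed area Σ (x_i y_{i+1} − x_{i+1} y_i) is linear in t.
With t=0 it equals 615; the coefficient of t is 41 (from the two edges through B).
So 41·t + 615 = 2·820 = 1640 ⇒ t = 25.

25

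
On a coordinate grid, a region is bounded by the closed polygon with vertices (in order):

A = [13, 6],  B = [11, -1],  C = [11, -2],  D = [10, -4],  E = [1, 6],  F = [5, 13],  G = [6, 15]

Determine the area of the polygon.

Σ = (-79) + (-11) + (-24) + (64) + (-17) + (-3) + (-159) = -229
Area = |Σ|/2 = 114.5.

114.5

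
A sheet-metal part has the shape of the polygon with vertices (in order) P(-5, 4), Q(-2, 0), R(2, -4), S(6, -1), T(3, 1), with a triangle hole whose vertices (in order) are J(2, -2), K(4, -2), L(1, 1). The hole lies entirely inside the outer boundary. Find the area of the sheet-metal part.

29

Outer boundary:
Apply the shoelace formula: 2A = Σ (x_i·y_{i+1} − x_{i+1}·y_i), indices taken mod 5.
Cross-terms: 8, 8, 22, 9, 17  ⇒  Σ = 64
Area = |Σ|/2 = 32.
Hole:
Apply Gauss's area formula: 2A = Σ (x_i·y_{i+1} − x_{i+1}·y_i), indices taken mod 3.
Cross-terms: 4, 6, -4  ⇒  Σ = 6
Area = |Σ|/2 = 3.
Net area = 32 − 3 = 29.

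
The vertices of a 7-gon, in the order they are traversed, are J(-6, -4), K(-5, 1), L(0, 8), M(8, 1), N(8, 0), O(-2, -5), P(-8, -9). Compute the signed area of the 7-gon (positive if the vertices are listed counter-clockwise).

-111

Apply the shoelace (surveyor's) formula: 2A = Σ (x_i·y_{i+1} − x_{i+1}·y_i), indices taken mod 7.
J→K: (-6)(1) − (-5)(-4) = -26
K→L: (-5)(8) − (0)(1) = -40
L→M: (0)(1) − (8)(8) = -64
M→N: (8)(0) − (8)(1) = -8
N→O: (8)(-5) − (-2)(0) = -40
O→P: (-2)(-9) − (-8)(-5) = -22
P→J: (-8)(-4) − (-6)(-9) = -22
Σ = -222
Signed area = Σ/2 = -111 (negative ⇒ clockwise traversal).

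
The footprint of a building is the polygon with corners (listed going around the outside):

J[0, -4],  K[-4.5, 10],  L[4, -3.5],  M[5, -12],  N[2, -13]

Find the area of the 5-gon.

J→K: (0)(10) − (-4.5)(-4) = -18
K→L: (-4.5)(-3.5) − (4)(10) = -24.25
L→M: (4)(-12) − (5)(-3.5) = -30.5
M→N: (5)(-13) − (2)(-12) = -41
N→J: (2)(-4) − (0)(-13) = -8
Σ = -121.75
Area = |Σ|/2 = 60.875.

60.875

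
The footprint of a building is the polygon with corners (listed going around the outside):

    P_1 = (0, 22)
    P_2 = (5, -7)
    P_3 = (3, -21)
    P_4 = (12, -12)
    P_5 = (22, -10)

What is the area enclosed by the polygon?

325

P_1→P_2: (0)(-7) − (5)(22) = -110
P_2→P_3: (5)(-21) − (3)(-7) = -84
P_3→P_4: (3)(-12) − (12)(-21) = 216
P_4→P_5: (12)(-10) − (22)(-12) = 144
P_5→P_1: (22)(22) − (0)(-10) = 484
Σ = 650
Area = |Σ|/2 = 325.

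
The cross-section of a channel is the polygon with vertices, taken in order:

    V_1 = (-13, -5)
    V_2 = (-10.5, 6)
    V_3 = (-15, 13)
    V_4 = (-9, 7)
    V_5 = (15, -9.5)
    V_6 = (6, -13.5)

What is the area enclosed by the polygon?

267.75

V_1→V_2: (-13)(6) − (-10.5)(-5) = -130.5
V_2→V_3: (-10.5)(13) − (-15)(6) = -46.5
V_3→V_4: (-15)(7) − (-9)(13) = 12
V_4→V_5: (-9)(-9.5) − (15)(7) = -19.5
V_5→V_6: (15)(-13.5) − (6)(-9.5) = -145.5
V_6→V_1: (6)(-5) − (-13)(-13.5) = -205.5
Σ = -535.5
Area = |Σ|/2 = 267.75.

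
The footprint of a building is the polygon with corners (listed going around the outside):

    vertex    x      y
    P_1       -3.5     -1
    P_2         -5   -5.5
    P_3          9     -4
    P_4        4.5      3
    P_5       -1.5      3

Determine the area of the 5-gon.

Σ = (14.25) + (69.5) + (45) + (18) + (12) = 158.75
Area = |Σ|/2 = 79.375.

79.375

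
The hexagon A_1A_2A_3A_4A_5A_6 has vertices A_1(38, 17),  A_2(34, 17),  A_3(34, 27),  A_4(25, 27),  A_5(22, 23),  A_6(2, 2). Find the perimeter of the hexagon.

96

|A_1A_2| = √((-4)² + (0)²) = √16 = 4
|A_2A_3| = √((0)² + (10)²) = √100 = 10
|A_3A_4| = √((-9)² + (0)²) = √81 = 9
|A_4A_5| = √((-3)² + (-4)²) = √25 = 5
|A_5A_6| = √((-20)² + (-21)²) = √841 = 29
|A_6A_1| = √((36)² + (15)²) = √1521 = 39
Perimeter = 4 + 10 + 9 + 5 + 29 + 39 = 96.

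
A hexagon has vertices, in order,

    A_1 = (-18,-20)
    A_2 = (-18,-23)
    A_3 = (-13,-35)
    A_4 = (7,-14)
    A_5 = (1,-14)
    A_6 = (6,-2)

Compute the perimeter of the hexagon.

94

|A_1A_2| = √((0)² + (-3)²) = √9 = 3
|A_2A_3| = √((5)² + (-12)²) = √169 = 13
|A_3A_4| = √((20)² + (21)²) = √841 = 29
|A_4A_5| = √((-6)² + (0)²) = √36 = 6
|A_5A_6| = √((5)² + (12)²) = √169 = 13
|A_6A_1| = √((-24)² + (-18)²) = √900 = 30
Perimeter = 3 + 13 + 29 + 6 + 13 + 30 = 94.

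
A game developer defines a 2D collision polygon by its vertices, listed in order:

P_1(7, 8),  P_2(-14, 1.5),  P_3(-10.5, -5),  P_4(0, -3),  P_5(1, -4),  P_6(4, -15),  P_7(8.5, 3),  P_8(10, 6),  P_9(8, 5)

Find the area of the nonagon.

217.625

Cross-terms: 122.5, 85.75, 31.5, 3, 1, 139.5, 21, 2, 29  ⇒  Σ = 435.25
Area = |Σ|/2 = 217.625.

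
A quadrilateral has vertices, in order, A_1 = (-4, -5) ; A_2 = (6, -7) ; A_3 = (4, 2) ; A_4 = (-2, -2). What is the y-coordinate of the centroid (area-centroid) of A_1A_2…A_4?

Apply the shoelace (surveyor's) formula. First the cross-terms c_i = x_i·y_{i+1} − x_{i+1}·y_i:
  58, 40, -4, 2  ⇒  2A = 96, A = 48.
Then Σ (y_i + y_{i+1})·c_i = -910, so ȳ = -910 / (6·48) = -455/144.

-455/144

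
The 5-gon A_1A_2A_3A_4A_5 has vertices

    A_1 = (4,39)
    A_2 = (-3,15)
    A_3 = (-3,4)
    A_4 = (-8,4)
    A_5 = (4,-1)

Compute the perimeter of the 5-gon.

94

|A_1A_2| = √((-7)² + (-24)²) = √625 = 25
|A_2A_3| = √((0)² + (-11)²) = √121 = 11
|A_3A_4| = √((-5)² + (0)²) = √25 = 5
|A_4A_5| = √((12)² + (-5)²) = √169 = 13
|A_5A_1| = √((0)² + (40)²) = √1600 = 40
Perimeter = 25 + 11 + 5 + 13 + 40 = 94.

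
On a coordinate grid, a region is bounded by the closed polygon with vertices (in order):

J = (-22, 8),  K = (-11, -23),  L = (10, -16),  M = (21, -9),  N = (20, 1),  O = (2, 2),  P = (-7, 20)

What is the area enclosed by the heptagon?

Apply the shoelace formula: 2A = Σ (x_i·y_{i+1} − x_{i+1}·y_i), indices taken mod 7.
Cross-terms: 594, 406, 246, 201, 38, 54, 384  ⇒  Σ = 1923
Area = |Σ|/2 = 961.5.

961.5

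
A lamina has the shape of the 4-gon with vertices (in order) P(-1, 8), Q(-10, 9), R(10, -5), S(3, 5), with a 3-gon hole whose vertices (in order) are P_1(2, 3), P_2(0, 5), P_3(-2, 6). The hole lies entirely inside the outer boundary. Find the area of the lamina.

61.5

Outer boundary:
Apply the shoelace (surveyor's) formula: 2A = Σ (x_i·y_{i+1} − x_{i+1}·y_i), indices taken mod 4.
Cross-terms: 71, -40, 65, 29  ⇒  Σ = 125
Area = |Σ|/2 = 62.5.
Hole:
Apply the shoelace formula: 2A = Σ (x_i·y_{i+1} − x_{i+1}·y_i), indices taken mod 3.
Σ = (10) + (10) + (-18) = 2
Area = |Σ|/2 = 1.
Net area = 62.5 − 1 = 61.5.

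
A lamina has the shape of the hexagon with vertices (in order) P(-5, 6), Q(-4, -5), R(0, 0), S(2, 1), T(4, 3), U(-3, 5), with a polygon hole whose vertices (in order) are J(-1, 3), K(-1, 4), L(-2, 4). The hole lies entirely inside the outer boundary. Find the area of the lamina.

43

Outer boundary:
Apply the shoelace (surveyor's) formula: 2A = Σ (x_i·y_{i+1} − x_{i+1}·y_i), indices taken mod 6.
Σ = (49) + (0) + (0) + (2) + (29) + (7) = 87
Area = |Σ|/2 = 43.5.
Hole:
Σ = (-1) + (4) + (-2) = 1
Area = |Σ|/2 = 0.5.
Net area = 43.5 − 0.5 = 43.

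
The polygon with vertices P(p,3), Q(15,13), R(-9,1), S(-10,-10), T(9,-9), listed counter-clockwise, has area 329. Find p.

12

Write out the shoelace sum; only the two edges meeting at P involve p:
2·Area = [(9·3 − p·(-9)) + (p·13 − 15·3)] + 412
       = 22·p + 394 = 658
⇒ p = 12.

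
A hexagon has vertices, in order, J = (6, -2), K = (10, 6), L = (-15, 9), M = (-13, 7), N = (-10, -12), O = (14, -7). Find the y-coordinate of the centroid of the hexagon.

-11/9

Apply the shoelace (surveyor's) formula. First the cross-terms c_i = x_i·y_{i+1} − x_{i+1}·y_i:
  56, 180, 12, 226, 238, 14  ⇒  2A = 726, A = 363.
Then Σ (y_i + y_{i+1})·c_i = -2662, so ȳ = -2662 / (6·363) = -11/9.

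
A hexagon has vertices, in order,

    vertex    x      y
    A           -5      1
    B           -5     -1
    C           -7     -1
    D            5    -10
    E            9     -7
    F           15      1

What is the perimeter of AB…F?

|AB| = √((0)² + (-2)²) = √4 = 2
|BC| = √((-2)² + (0)²) = √4 = 2
|CD| = √((12)² + (-9)²) = √225 = 15
|DE| = √((4)² + (3)²) = √25 = 5
|EF| = √((6)² + (8)²) = √100 = 10
|FA| = √((-20)² + (0)²) = √400 = 20
Perimeter = 2 + 2 + 15 + 5 + 10 + 20 = 54.

54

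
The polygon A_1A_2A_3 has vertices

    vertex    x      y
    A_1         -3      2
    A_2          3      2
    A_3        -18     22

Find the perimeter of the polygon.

60

|A_1A_2| = √((6)² + (0)²) = √36 = 6
|A_2A_3| = √((-21)² + (20)²) = √841 = 29
|A_3A_1| = √((15)² + (-20)²) = √625 = 25
Perimeter = 6 + 29 + 25 = 60.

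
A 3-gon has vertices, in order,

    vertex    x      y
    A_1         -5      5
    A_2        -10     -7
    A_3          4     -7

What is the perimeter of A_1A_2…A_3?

|A_1A_2| = √((-5)² + (-12)²) = √169 = 13
|A_2A_3| = √((14)² + (0)²) = √196 = 14
|A_3A_1| = √((-9)² + (12)²) = √225 = 15
Perimeter = 13 + 14 + 15 = 42.

42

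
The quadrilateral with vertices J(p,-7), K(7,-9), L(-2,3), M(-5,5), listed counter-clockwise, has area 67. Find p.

The doubled signed area Σ (x_i y_{i+1} − x_{i+1} y_i) is linear in p.
With p=0 it equals 92; the coefficient of p is -14 (from the two edges through J).
So -14·p + 92 = 2·67 = 134 ⇒ p = -3.

-3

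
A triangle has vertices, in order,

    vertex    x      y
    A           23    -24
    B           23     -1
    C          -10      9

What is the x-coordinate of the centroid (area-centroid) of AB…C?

12

Apply the shoelace formula. First the cross-terms c_i = x_i·y_{i+1} − x_{i+1}·y_i:
  529, 197, 33  ⇒  2A = 759, A = 379.5.
Then Σ (x_i + x_{i+1})·c_i = 27324, so x̄ = 27324 / (6·379.5) = 12.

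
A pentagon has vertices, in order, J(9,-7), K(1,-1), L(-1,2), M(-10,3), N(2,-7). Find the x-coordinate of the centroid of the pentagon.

Apply the shoelace (surveyor's) formula. First the cross-terms c_i = x_i·y_{i+1} − x_{i+1}·y_i:
  -2, 1, 17, 64, 49  ⇒  2A = 129, A = 64.5.
Then Σ (x_i + x_{i+1})·c_i = -180, so x̄ = -180 / (6·64.5) = -20/43.

-20/43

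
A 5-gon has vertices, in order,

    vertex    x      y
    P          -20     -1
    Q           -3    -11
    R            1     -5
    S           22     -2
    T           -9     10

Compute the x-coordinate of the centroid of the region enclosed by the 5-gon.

Apply Gauss's area formula. First the cross-terms c_i = x_i·y_{i+1} − x_{i+1}·y_i:
  217, 26, 108, 202, 209  ⇒  2A = 762, A = 381.
Then Σ (x_i + x_{i+1})·c_i = -5994, so x̄ = -5994 / (6·381) = -333/127.

-333/127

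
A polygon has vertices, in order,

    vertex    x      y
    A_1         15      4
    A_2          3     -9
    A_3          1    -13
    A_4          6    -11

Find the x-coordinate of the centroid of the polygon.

Apply the shoelace formula. First the cross-terms c_i = x_i·y_{i+1} − x_{i+1}·y_i:
  -147, -30, 67, 189  ⇒  2A = 79, A = 39.5.
Then Σ (x_i + x_{i+1})·c_i = 1672, so x̄ = 1672 / (6·39.5) = 1672/237.

1672/237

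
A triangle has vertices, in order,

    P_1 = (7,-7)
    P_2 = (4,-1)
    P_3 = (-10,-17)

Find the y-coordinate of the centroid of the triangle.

Apply the surveyor's formula. First the cross-terms c_i = x_i·y_{i+1} − x_{i+1}·y_i:
  21, -78, 189  ⇒  2A = 132, A = 66.
Then Σ (y_i + y_{i+1})·c_i = -3300, so ȳ = -3300 / (6·66) = -25/3.

-25/3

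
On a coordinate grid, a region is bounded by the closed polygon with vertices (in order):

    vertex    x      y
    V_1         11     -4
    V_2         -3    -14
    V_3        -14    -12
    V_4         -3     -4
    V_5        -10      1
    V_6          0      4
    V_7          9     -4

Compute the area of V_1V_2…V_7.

Apply the shoelace (surveyor's) formula: 2A = Σ (x_i·y_{i+1} − x_{i+1}·y_i), indices taken mod 7.
Σ = (-166) + (-160) + (20) + (-43) + (-40) + (-36) + (8) = -417
Area = |Σ|/2 = 208.5.

208.5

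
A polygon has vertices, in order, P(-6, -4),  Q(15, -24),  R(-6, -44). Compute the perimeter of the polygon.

|PQ| = √((21)² + (-20)²) = √841 = 29
|QR| = √((-21)² + (-20)²) = √841 = 29
|RP| = √((0)² + (40)²) = √1600 = 40
Perimeter = 29 + 29 + 40 = 98.

98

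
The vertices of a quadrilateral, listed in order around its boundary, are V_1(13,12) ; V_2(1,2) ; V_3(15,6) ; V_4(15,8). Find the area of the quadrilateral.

48

V_1→V_2: (13)(2) − (1)(12) = 14
V_2→V_3: (1)(6) − (15)(2) = -24
V_3→V_4: (15)(8) − (15)(6) = 30
V_4→V_1: (15)(12) − (13)(8) = 76
Σ = 96
Area = |Σ|/2 = 48.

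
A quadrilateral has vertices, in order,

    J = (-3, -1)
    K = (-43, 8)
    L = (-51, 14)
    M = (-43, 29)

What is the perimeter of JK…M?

118

|JK| = √((-40)² + (9)²) = √1681 = 41
|KL| = √((-8)² + (6)²) = √100 = 10
|LM| = √((8)² + (15)²) = √289 = 17
|MJ| = √((40)² + (-30)²) = √2500 = 50
Perimeter = 41 + 10 + 17 + 50 = 118.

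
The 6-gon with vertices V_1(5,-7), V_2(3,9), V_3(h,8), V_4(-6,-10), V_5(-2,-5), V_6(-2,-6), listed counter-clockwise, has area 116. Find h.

-2

The doubled signed area Σ (x_i y_{i+1} − x_{i+1} y_i) is linear in h.
With h=0 it equals 194; the coefficient of h is -19 (from the two edges through V_3).
So -19·h + 194 = 2·116 = 232 ⇒ h = -2.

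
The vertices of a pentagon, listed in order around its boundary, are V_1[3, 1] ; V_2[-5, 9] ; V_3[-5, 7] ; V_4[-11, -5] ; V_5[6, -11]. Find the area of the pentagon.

167

Cross-terms: 32, 10, 102, 151, 39  ⇒  Σ = 334
Area = |Σ|/2 = 167.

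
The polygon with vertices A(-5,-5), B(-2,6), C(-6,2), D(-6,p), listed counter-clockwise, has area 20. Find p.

The doubled signed area Σ (x_i y_{i+1} − x_{i+1} y_i) is linear in p.
With p=0 it equals 34; the coefficient of p is -1 (from the two edges through D).
So -1·p + 34 = 2·20 = 40 ⇒ p = -6.

-6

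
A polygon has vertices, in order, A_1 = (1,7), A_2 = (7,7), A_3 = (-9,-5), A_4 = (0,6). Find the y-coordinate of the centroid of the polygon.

Apply Gauss's area formula. First the cross-terms c_i = x_i·y_{i+1} − x_{i+1}·y_i:
  -42, 28, -54, -6  ⇒  2A = -74, A = -37.
Then Σ (y_i + y_{i+1})·c_i = -664, so ȳ = -664 / (6·(-37)) = 332/111.

332/111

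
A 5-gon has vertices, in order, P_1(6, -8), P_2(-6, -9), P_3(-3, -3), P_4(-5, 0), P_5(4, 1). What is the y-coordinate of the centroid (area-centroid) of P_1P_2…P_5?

Apply the shoelace formula. First the cross-terms c_i = x_i·y_{i+1} − x_{i+1}·y_i:
  -102, -9, -15, -5, -38  ⇒  2A = -169, A = -84.5.
Then Σ (y_i + y_{i+1})·c_i = 2148, so ȳ = 2148 / (6·(-84.5)) = -716/169.

-716/169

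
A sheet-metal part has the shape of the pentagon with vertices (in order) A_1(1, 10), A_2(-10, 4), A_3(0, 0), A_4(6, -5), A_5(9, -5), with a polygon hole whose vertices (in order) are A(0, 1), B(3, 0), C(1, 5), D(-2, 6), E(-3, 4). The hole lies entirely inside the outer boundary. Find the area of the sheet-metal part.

89.5

Outer boundary:
Cross-terms: 104, 0, 0, 15, 95  ⇒  Σ = 214
Area = |Σ|/2 = 107.
Hole:
Σ = (-3) + (15) + (16) + (10) + (-3) = 35
Area = |Σ|/2 = 17.5.
Net area = 107 − 17.5 = 89.5.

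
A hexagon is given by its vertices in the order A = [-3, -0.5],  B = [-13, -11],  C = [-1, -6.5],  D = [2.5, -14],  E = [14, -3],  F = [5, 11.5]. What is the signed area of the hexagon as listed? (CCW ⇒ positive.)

Σ = (26.5) + (73.5) + (30.25) + (188.5) + (176) + (32) = 526.75
Signed area = Σ/2 = 263.375 (positive ⇒ counter-clockwise traversal).

263.375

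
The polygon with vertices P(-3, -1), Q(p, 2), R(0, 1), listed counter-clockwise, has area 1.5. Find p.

3

The doubled signed area Σ (x_i y_{i+1} − x_{i+1} y_i) is linear in p.
With p=0 it equals -3; the coefficient of p is 2 (from the two edges through Q).
So 2·p + -3 = 2·1.5 = 3 ⇒ p = 3.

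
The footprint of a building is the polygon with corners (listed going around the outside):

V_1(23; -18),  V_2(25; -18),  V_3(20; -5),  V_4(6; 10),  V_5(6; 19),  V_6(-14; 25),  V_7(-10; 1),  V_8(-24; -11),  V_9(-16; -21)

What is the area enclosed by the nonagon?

Σ = (36) + (235) + (230) + (54) + (416) + (236) + (134) + (328) + (771) = 2440
Area = |Σ|/2 = 1220.

1220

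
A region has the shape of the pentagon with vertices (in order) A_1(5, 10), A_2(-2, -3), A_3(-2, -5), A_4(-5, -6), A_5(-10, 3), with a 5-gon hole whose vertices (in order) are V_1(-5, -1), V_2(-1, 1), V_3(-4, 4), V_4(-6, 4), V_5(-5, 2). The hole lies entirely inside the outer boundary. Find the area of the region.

Outer boundary:
Σ = (5) + (4) + (-13) + (-75) + (-115) = -194
Area = |Σ|/2 = 97.
Hole:
Apply the surveyor's formula: 2A = Σ (x_i·y_{i+1} − x_{i+1}·y_i), indices taken mod 5.
Σ = (-6) + (0) + (8) + (8) + (15) = 25
Area = |Σ|/2 = 12.5.
Net area = 97 − 12.5 = 84.5.

84.5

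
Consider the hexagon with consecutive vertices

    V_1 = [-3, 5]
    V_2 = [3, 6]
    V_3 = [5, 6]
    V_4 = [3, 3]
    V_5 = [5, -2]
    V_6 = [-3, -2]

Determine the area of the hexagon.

Σ = (-33) + (-12) + (-3) + (-21) + (-16) + (-21) = -106
Area = |Σ|/2 = 53.

53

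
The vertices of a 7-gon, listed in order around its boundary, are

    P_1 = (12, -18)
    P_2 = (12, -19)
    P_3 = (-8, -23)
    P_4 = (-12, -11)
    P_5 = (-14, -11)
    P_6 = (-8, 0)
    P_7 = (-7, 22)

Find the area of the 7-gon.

Cross-terms: -12, -428, -188, -22, -88, -176, -138  ⇒  Σ = -1052
Area = |Σ|/2 = 526.

526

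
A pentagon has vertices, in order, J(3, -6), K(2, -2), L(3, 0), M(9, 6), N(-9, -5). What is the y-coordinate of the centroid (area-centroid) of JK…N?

-13/6

Apply Gauss's area formula. First the cross-terms c_i = x_i·y_{i+1} − x_{i+1}·y_i:
  6, 6, 18, 9, 69  ⇒  2A = 108, A = 54.
Then Σ (y_i + y_{i+1})·c_i = -702, so ȳ = -702 / (6·54) = -13/6.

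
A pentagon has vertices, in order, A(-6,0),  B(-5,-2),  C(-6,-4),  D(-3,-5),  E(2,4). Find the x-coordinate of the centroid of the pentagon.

-119/45

Apply Gauss's area formula. First the cross-terms c_i = x_i·y_{i+1} − x_{i+1}·y_i:
  12, 8, 18, -2, 24  ⇒  2A = 60, A = 30.
Then Σ (x_i + x_{i+1})·c_i = -476, so x̄ = -476 / (6·30) = -119/45.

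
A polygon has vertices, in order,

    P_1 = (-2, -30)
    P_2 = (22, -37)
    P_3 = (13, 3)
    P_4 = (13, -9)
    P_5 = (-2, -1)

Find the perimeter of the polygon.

124

|P_1P_2| = √((24)² + (-7)²) = √625 = 25
|P_2P_3| = √((-9)² + (40)²) = √1681 = 41
|P_3P_4| = √((0)² + (-12)²) = √144 = 12
|P_4P_5| = √((-15)² + (8)²) = √289 = 17
|P_5P_1| = √((0)² + (-29)²) = √841 = 29
Perimeter = 25 + 41 + 12 + 17 + 29 = 124.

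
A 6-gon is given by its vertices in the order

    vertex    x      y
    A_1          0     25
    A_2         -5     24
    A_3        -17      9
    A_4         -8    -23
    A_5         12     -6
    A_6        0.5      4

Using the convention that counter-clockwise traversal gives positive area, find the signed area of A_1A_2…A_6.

669.25

Apply Gauss's area formula: 2A = Σ (x_i·y_{i+1} − x_{i+1}·y_i), indices taken mod 6.
A_1→A_2: (0)(24) − (-5)(25) = 125
A_2→A_3: (-5)(9) − (-17)(24) = 363
A_3→A_4: (-17)(-23) − (-8)(9) = 463
A_4→A_5: (-8)(-6) − (12)(-23) = 324
A_5→A_6: (12)(4) − (0.5)(-6) = 51
A_6→A_1: (0.5)(25) − (0)(4) = 12.5
Σ = 1338.5
Signed area = Σ/2 = 669.25 (positive ⇒ counter-clockwise traversal).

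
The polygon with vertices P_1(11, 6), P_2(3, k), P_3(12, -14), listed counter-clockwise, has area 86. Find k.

The doubled signed area Σ (x_i y_{i+1} − x_{i+1} y_i) is linear in k.
With k=0 it equals 166; the coefficient of k is -1 (from the two edges through P_2).
So -1·k + 166 = 2·86 = 172 ⇒ k = -6.

-6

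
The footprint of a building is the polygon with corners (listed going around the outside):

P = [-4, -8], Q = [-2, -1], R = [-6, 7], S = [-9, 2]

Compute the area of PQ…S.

49.5

Σ = (-12) + (-20) + (51) + (80) = 99
Area = |Σ|/2 = 49.5.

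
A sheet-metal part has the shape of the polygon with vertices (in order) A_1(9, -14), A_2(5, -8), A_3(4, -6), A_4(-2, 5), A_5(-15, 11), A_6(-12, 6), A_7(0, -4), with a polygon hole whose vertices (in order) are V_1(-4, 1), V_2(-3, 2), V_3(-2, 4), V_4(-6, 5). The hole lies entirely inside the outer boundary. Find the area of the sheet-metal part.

Outer boundary:
Apply the shoelace formula: 2A = Σ (x_i·y_{i+1} − x_{i+1}·y_i), indices taken mod 7.
A_1→A_2: (9)(-8) − (5)(-14) = -2
A_2→A_3: (5)(-6) − (4)(-8) = 2
A_3→A_4: (4)(5) − (-2)(-6) = 8
A_4→A_5: (-2)(11) − (-15)(5) = 53
A_5→A_6: (-15)(6) − (-12)(11) = 42
A_6→A_7: (-12)(-4) − (0)(6) = 48
A_7→A_1: (0)(-14) − (9)(-4) = 36
Σ = 187
Area = |Σ|/2 = 93.5.
Hole:
Apply the shoelace formula: 2A = Σ (x_i·y_{i+1} − x_{i+1}·y_i), indices taken mod 4.
Cross-terms: -5, -8, 14, 14  ⇒  Σ = 15
Area = |Σ|/2 = 7.5.
Net area = 93.5 − 7.5 = 86.

86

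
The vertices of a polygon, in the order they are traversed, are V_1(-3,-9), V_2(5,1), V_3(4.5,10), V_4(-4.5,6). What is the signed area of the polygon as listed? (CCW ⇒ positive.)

109

Σ = (42) + (45.5) + (72) + (58.5) = 218
Signed area = Σ/2 = 109 (positive ⇒ counter-clockwise traversal).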